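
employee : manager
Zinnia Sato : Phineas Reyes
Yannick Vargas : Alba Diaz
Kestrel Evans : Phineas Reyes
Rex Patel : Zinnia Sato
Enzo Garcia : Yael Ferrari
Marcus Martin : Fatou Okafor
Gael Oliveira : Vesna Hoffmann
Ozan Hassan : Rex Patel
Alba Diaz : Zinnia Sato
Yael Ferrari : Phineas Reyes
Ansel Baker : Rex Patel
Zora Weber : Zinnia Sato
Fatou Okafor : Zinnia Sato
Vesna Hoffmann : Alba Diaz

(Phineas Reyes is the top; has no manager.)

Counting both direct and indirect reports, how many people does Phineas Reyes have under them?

Phineas Reyes directly manages Kestrel Evans, Zinnia Sato, Yael Ferrari. Kestrel Evans has no reports. Under Zinnia Sato: Zora Weber, Fatou Okafor, Marcus Martin, Rex Patel, Ansel Baker, Ozan Hassan, Alba Diaz, Yannick Vargas, Vesna Hoffmann, Gael Oliveira (10). Under Yael Ferrari: Enzo Garcia (1). So Phineas Reyes's organization is 3 direct reports plus everyone under them: 1 + 11 + 2 = 14.

14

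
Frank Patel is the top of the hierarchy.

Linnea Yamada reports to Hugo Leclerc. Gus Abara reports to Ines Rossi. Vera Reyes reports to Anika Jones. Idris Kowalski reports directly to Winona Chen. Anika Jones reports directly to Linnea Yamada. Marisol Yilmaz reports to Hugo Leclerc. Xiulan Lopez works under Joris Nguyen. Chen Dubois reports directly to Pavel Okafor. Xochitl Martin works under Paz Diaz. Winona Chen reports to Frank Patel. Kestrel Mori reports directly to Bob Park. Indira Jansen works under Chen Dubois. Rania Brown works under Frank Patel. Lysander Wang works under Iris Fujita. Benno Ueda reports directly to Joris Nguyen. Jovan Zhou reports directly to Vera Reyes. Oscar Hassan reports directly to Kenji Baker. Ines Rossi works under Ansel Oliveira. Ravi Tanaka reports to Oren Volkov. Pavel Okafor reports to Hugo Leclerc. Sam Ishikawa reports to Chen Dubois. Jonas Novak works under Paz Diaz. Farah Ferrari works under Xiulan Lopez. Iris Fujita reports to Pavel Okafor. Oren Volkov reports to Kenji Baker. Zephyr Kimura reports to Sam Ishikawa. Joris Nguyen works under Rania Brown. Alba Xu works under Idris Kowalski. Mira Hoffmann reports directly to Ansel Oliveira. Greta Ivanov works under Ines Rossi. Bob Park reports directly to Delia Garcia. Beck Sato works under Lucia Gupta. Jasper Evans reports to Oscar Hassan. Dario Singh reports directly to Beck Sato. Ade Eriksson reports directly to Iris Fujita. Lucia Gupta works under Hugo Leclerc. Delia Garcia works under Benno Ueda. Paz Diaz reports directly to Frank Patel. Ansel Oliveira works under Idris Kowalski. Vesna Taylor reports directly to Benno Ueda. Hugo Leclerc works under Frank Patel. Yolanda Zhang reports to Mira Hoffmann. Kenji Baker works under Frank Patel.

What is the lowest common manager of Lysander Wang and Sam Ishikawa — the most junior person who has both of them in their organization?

Lysander Wang's chain of managers is Iris Fujita, Pavel Okafor, Hugo Leclerc, Frank Patel. Sam Ishikawa's chain of managers is Chen Dubois, Pavel Okafor, Hugo Leclerc, Frank Patel. The first manager that appears in both chains is Pavel Okafor.

Pavel Okafor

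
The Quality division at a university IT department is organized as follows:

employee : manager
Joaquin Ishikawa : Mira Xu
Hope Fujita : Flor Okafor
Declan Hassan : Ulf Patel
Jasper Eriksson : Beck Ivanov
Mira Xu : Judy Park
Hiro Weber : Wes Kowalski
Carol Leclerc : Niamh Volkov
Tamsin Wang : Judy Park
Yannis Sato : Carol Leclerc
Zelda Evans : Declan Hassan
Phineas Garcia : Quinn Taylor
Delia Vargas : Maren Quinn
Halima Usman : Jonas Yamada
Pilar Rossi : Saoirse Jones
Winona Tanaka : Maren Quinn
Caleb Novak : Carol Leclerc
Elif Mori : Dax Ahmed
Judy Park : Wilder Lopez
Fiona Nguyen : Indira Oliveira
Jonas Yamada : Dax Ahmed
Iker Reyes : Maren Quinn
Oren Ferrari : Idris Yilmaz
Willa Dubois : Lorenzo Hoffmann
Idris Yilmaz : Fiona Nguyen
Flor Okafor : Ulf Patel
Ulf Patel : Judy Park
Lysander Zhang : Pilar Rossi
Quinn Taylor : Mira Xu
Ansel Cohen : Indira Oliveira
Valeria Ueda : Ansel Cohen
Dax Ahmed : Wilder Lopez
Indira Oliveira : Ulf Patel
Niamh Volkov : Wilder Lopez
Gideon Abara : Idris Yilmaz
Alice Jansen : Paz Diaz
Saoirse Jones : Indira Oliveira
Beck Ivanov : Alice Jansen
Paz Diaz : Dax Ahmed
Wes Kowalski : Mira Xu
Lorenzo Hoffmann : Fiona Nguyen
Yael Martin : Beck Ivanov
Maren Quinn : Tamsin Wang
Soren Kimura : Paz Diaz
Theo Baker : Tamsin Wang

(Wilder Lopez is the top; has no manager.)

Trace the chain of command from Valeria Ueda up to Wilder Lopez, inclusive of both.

Valeria Ueda -> Ansel Cohen -> Indira Oliveira -> Ulf Patel -> Judy Park -> Wilder Lopez

Valeria Ueda reports to Ansel Cohen. Ansel Cohen reports to Indira Oliveira. Indira Oliveira reports to Ulf Patel. Ulf Patel reports to Judy Park. Judy Park reports to Wilder Lopez. Wilder Lopez is at the top.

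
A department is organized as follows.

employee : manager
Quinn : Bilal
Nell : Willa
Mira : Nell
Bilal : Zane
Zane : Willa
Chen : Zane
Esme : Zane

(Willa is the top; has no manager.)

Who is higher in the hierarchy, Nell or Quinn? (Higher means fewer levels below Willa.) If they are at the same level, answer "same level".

Nell

Nell is 1 level below Willa; Quinn is 3. Nell is higher.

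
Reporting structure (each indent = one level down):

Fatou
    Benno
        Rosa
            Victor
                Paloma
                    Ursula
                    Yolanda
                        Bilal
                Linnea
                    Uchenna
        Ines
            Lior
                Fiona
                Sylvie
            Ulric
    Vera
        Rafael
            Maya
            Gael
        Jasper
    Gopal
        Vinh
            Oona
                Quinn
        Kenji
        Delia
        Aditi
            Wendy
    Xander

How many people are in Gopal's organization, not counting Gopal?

Gopal directly manages Vinh, Kenji, Delia, Aditi. Under Vinh: Oona, Quinn (2). Kenji has no reports. Delia has no reports. Under Aditi: Wendy (1). So Gopal's organization is 4 direct reports plus everyone under them: 3 + 1 + 1 + 2 = 7.

7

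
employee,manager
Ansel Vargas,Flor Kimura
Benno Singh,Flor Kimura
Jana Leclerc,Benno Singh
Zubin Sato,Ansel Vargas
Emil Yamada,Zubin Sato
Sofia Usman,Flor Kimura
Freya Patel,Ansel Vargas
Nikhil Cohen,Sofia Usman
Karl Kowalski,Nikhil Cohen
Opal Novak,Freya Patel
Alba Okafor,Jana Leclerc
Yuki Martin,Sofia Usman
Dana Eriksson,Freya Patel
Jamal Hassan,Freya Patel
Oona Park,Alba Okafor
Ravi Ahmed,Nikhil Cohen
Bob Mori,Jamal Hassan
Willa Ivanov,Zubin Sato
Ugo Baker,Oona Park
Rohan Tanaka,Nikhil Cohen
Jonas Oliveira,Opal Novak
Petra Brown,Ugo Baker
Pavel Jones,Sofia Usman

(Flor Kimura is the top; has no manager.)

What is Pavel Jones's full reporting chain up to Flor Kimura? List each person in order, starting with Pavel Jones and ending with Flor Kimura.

Pavel Jones reports to Sofia Usman. Sofia Usman reports to Flor Kimura. Flor Kimura is at the top.

Pavel Jones -> Sofia Usman -> Flor Kimura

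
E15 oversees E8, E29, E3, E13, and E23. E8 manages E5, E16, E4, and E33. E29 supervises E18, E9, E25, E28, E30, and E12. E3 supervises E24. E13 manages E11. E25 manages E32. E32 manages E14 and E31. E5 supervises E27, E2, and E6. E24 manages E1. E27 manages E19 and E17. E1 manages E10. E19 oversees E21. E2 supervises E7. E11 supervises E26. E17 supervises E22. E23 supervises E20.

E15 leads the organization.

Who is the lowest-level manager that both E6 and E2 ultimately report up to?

E5

E6's chain of managers is E5, E8, E15. E2's chain of managers is E5, E8, E15. The first manager that appears in both chains is E5.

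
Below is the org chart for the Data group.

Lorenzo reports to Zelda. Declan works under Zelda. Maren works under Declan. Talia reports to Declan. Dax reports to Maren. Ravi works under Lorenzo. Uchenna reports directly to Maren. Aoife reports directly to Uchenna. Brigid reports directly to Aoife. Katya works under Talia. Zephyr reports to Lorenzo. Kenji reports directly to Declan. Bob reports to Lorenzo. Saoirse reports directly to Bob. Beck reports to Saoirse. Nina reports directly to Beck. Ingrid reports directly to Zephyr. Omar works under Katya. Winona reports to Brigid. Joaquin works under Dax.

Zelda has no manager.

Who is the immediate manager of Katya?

Katya reports directly to Talia.

Talia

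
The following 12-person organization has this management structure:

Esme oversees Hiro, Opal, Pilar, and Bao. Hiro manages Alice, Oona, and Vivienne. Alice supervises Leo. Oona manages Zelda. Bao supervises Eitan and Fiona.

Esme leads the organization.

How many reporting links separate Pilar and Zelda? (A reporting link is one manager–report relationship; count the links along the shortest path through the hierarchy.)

4

Pilar is 1 level below Esme, and Zelda is 3 levels below Esme (their lowest common manager). The shortest path runs up from Pilar to Esme and back down to Zelda: 1 + 3 = 4 links.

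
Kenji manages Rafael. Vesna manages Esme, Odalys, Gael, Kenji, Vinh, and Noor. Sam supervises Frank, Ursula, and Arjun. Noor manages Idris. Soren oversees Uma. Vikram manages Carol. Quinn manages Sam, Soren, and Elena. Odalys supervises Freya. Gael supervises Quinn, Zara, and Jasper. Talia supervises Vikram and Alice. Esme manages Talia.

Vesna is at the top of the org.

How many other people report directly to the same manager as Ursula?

Ursula reports to Sam. Sam's other direct reports are Frank, Arjun — 2 peers.

2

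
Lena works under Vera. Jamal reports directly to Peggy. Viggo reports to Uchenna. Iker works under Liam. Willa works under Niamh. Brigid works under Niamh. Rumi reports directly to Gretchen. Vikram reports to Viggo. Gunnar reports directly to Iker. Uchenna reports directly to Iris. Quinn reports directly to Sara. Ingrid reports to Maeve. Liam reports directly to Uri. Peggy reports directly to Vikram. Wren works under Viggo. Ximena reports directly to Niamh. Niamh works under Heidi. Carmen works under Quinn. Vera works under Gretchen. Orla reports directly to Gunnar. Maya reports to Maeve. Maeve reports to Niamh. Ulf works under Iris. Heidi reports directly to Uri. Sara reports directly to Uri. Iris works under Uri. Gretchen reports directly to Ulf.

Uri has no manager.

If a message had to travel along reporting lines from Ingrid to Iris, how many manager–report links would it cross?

Ingrid is 4 levels below Uri, and Iris is 1 level below Uri (their lowest common manager). The shortest path runs up from Ingrid to Uri and back down to Iris: 4 + 1 = 5 links.

5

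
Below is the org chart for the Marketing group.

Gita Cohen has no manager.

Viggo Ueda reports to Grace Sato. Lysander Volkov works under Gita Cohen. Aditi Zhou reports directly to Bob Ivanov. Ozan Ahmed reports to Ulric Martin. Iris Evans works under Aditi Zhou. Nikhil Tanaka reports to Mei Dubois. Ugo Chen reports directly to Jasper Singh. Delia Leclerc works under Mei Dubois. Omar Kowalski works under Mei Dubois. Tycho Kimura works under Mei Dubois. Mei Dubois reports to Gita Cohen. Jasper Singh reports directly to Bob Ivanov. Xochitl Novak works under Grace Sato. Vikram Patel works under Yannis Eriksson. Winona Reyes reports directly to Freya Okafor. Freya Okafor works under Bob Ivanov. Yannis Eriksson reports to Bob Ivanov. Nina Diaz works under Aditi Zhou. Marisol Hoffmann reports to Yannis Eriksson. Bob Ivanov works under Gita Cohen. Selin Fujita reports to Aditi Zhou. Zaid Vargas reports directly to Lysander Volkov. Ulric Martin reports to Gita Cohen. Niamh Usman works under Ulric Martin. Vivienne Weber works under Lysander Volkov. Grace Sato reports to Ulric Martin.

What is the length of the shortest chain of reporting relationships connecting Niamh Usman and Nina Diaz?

Niamh Usman is 2 levels below Gita Cohen, and Nina Diaz is 3 levels below Gita Cohen (their lowest common manager). The shortest path runs up from Niamh Usman to Gita Cohen and back down to Nina Diaz: 2 + 3 = 5 links.

5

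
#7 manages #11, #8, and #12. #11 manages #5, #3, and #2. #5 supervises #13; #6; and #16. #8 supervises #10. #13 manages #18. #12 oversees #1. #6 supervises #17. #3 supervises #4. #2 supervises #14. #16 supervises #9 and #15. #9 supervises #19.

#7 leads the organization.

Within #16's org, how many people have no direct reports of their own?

The people in #16's organization with no one reporting to them are #15, #19. That is 2.

2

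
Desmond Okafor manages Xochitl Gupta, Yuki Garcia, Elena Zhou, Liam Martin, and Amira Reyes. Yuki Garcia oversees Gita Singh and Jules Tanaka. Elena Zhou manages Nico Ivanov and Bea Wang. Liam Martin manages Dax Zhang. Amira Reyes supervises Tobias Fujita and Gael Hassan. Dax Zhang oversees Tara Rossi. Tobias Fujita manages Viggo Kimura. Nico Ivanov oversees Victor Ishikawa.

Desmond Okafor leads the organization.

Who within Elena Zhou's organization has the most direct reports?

Direct-report counts within Elena Zhou's organization: Elena Zhou has 2; Nico Ivanov has 1. The largest is 2, held by Elena Zhou.

Elena Zhou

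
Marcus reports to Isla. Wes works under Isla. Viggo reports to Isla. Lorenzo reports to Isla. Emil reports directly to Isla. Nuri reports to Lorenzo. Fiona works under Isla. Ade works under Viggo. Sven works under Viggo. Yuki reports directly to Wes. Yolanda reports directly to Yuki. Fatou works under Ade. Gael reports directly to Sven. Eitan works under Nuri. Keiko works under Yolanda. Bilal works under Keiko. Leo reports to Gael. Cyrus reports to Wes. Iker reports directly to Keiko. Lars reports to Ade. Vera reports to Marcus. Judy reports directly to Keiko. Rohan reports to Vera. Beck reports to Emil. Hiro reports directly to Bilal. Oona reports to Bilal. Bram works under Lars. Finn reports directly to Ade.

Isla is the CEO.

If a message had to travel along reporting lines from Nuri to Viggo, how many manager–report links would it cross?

Nuri is 2 levels below Isla, and Viggo is 1 level below Isla (their lowest common manager). The shortest path runs up from Nuri to Isla and back down to Viggo: 2 + 1 = 3 links.

3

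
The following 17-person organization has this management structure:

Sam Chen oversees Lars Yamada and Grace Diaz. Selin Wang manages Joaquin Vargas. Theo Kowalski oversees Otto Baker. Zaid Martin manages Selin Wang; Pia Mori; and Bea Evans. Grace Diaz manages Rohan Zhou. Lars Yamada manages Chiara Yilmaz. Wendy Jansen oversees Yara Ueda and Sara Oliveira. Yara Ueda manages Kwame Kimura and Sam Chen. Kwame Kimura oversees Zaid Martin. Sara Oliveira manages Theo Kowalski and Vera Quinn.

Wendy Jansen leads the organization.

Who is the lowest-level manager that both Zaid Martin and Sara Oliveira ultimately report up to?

Zaid Martin's chain of managers is Kwame Kimura, Yara Ueda, Wendy Jansen. Sara Oliveira's chain of managers is Wendy Jansen. The first manager that appears in both chains is Wendy Jansen.

Wendy Jansen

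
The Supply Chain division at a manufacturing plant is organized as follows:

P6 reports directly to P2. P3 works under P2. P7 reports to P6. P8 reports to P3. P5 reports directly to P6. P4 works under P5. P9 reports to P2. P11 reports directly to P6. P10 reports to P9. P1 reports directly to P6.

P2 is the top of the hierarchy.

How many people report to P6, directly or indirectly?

P6 directly manages P7, P5, P11, P1. P7 has no reports. Under P5: P4 (1). P11 has no reports. P1 has no reports. So P6's organization is 4 direct reports plus everyone under them: 1 + 2 + 1 + 1 = 5.

5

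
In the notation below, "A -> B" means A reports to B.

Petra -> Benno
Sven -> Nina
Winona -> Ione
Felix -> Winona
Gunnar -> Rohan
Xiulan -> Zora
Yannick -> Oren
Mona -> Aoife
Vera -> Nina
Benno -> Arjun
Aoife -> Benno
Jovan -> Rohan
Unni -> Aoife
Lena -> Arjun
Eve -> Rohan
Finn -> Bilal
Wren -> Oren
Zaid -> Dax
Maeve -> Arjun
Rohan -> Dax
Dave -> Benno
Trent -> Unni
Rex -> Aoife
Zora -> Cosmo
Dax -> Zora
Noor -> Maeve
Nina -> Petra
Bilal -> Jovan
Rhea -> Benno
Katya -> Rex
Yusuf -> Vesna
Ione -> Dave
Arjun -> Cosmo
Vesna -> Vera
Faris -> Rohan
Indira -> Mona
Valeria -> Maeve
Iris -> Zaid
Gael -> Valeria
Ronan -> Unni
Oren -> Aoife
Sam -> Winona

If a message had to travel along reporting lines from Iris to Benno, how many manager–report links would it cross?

6

Iris is 4 levels below Cosmo, and Benno is 2 levels below Cosmo (their lowest common manager). The shortest path runs up from Iris to Cosmo and back down to Benno: 4 + 2 = 6 links.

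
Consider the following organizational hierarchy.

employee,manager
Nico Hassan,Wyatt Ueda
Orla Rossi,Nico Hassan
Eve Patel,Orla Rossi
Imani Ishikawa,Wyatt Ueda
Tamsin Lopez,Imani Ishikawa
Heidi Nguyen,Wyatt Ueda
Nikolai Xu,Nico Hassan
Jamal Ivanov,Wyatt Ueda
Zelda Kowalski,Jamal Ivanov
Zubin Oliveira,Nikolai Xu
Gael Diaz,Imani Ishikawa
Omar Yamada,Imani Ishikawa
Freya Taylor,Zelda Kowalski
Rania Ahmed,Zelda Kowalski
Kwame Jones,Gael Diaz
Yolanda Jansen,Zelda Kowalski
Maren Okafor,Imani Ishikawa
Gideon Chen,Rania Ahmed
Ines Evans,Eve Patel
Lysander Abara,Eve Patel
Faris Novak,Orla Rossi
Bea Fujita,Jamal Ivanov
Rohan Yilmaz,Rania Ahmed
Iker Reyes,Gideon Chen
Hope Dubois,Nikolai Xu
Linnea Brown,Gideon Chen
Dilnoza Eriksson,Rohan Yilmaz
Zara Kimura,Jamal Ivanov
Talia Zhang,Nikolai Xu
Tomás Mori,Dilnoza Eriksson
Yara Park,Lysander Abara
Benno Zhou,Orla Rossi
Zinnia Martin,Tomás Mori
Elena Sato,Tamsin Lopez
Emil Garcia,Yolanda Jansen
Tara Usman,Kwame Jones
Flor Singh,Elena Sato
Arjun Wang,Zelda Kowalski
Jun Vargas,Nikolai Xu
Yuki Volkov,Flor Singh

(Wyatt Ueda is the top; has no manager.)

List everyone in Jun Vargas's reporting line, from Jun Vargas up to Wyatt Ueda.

Jun Vargas reports to Nikolai Xu. Nikolai Xu reports to Nico Hassan. Nico Hassan reports to Wyatt Ueda. Wyatt Ueda is at the top.

Jun Vargas -> Nikolai Xu -> Nico Hassan -> Wyatt Ueda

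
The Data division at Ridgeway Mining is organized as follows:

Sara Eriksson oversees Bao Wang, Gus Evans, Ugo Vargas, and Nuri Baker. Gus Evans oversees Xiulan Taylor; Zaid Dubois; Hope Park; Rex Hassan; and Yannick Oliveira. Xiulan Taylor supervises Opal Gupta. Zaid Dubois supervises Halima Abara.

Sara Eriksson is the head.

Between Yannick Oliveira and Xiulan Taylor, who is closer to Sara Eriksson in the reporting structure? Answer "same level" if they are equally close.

same level

Both Yannick Oliveira and Xiulan Taylor are 2 levels below Sara Eriksson.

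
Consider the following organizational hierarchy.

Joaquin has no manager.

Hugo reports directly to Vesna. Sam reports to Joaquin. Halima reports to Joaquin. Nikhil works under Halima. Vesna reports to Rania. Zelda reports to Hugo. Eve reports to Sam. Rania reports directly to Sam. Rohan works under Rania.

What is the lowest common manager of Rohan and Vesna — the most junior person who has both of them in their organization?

Rania

Rohan's chain of managers is Rania, Sam, Joaquin. Vesna's chain of managers is Rania, Sam, Joaquin. The first manager that appears in both chains is Rania.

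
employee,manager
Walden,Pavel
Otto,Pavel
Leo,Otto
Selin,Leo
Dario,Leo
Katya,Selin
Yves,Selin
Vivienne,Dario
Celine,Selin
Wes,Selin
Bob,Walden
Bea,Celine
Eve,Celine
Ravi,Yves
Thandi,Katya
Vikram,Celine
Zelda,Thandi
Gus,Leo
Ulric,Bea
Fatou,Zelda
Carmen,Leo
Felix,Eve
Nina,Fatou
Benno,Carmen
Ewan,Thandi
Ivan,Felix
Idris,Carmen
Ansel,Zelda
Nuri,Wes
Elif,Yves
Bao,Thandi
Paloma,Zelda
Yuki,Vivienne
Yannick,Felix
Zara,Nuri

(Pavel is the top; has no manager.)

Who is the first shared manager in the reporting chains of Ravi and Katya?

Ravi's chain of managers is Yves, Selin, Leo, Otto, Pavel. Katya's chain of managers is Selin, Leo, Otto, Pavel. The first manager that appears in both chains is Selin.

Selin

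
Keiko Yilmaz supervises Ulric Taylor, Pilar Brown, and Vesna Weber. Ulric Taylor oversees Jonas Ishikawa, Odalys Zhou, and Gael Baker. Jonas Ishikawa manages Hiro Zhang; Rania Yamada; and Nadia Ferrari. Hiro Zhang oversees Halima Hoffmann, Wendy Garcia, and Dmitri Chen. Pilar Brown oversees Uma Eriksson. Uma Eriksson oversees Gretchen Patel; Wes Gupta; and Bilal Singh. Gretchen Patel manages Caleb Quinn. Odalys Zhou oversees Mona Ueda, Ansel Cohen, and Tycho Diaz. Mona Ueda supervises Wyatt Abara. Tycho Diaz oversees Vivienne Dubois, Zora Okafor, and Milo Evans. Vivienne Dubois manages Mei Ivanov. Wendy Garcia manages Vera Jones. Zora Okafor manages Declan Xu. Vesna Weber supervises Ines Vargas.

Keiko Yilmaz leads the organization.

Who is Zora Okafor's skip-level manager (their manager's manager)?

Odalys Zhou

Zora Okafor reports to Tycho Diaz, and Tycho Diaz reports to Odalys Zhou. So Zora Okafor's skip-level manager is Odalys Zhou.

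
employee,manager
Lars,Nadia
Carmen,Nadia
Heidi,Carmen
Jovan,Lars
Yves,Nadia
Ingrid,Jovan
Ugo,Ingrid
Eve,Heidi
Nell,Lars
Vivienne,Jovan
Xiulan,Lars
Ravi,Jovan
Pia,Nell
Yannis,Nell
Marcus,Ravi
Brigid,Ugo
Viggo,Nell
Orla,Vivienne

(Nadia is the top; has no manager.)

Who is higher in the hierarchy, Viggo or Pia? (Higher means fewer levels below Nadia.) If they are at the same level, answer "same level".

same level

Both Viggo and Pia are 3 levels below Nadia.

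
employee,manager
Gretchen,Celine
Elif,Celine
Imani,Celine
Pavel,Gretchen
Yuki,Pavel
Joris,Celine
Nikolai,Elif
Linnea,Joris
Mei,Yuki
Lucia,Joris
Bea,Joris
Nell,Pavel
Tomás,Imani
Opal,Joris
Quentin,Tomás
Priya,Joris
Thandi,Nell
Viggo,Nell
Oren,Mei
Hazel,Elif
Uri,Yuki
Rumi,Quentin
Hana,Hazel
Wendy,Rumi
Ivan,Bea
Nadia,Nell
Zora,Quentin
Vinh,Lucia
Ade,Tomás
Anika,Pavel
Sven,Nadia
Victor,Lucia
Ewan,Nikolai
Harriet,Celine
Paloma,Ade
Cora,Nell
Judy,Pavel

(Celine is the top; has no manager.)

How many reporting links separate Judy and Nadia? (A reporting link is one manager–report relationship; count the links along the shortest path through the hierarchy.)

Judy is 1 level below Pavel, and Nadia is 2 levels below Pavel (their lowest common manager). The shortest path runs up from Judy to Pavel and back down to Nadia: 1 + 2 = 3 links.

3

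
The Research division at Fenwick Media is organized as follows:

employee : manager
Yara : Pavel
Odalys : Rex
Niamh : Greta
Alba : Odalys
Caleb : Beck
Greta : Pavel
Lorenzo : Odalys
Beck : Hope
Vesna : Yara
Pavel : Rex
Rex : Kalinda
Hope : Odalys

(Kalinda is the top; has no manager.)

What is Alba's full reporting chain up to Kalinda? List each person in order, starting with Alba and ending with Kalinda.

Alba -> Odalys -> Rex -> Kalinda

Alba reports to Odalys. Odalys reports to Rex. Rex reports to Kalinda. Kalinda is at the top.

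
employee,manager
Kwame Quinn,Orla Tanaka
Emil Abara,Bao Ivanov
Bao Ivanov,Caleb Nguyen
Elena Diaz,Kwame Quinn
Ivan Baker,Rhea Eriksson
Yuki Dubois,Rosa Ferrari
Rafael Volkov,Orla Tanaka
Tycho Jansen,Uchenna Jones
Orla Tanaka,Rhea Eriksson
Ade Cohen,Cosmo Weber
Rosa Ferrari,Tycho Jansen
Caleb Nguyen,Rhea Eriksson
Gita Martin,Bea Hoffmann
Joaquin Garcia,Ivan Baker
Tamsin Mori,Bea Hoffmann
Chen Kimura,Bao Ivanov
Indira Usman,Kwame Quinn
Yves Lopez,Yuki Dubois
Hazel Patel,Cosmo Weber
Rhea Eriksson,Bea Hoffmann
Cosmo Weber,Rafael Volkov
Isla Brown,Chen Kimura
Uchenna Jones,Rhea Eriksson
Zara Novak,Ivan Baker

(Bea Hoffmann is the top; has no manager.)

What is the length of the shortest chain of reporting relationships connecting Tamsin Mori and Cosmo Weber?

Tamsin Mori is 1 level below Bea Hoffmann, and Cosmo Weber is 4 levels below Bea Hoffmann (their lowest common manager). The shortest path runs up from Tamsin Mori to Bea Hoffmann and back down to Cosmo Weber: 1 + 4 = 5 links.

5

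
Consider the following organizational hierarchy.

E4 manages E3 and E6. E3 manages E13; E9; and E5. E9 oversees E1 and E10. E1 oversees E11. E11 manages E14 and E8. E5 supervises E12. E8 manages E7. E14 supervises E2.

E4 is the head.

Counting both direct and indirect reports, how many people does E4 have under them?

E4 directly manages E3, E6. Under E3: E5, E12, E9, E10, E1, E11, E14, E2, E8, E7, E13 (11). E6 has no reports. So E4's organization is 2 direct reports plus everyone under them: 12 + 1 = 13.

13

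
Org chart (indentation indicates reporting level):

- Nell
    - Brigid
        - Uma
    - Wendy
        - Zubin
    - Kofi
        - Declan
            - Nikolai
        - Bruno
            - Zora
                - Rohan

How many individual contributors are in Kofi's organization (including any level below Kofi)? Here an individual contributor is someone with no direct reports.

2

The people in Kofi's organization with no one reporting to them are Rohan, Nikolai. That is 2.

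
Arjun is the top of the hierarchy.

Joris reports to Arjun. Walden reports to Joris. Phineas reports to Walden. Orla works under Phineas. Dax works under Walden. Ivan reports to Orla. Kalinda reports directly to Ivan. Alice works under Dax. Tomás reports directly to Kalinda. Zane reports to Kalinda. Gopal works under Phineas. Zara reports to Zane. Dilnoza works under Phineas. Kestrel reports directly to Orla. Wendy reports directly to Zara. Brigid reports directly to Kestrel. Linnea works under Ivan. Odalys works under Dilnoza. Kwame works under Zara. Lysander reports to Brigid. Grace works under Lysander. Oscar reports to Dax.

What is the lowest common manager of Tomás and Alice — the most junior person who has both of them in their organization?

Walden

Tomás's chain of managers is Kalinda, Ivan, Orla, Phineas, Walden, Joris, Arjun. Alice's chain of managers is Dax, Walden, Joris, Arjun. The first manager that appears in both chains is Walden.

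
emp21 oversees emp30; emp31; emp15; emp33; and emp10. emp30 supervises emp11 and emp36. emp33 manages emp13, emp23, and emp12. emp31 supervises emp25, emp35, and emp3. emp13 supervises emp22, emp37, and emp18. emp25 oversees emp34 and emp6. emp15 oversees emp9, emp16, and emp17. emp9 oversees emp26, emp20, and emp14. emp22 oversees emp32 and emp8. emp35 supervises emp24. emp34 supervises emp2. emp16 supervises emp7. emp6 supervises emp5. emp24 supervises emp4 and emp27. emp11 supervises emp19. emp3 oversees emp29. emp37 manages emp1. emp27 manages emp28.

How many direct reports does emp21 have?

emp21 directly manages emp30, emp33, emp31, emp10, emp15. That is 5 direct reports.

5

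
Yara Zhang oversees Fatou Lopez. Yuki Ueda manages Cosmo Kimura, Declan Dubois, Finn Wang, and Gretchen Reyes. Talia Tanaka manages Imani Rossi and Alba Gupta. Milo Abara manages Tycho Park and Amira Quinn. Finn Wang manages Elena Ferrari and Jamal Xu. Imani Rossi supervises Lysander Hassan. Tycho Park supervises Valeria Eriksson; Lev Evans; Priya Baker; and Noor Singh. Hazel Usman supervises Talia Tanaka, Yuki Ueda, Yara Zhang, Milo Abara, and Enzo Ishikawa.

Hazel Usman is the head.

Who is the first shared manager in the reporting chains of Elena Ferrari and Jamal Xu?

Elena Ferrari's chain of managers is Finn Wang, Yuki Ueda, Hazel Usman. Jamal Xu's chain of managers is Finn Wang, Yuki Ueda, Hazel Usman. The first manager that appears in both chains is Finn Wang.

Finn Wang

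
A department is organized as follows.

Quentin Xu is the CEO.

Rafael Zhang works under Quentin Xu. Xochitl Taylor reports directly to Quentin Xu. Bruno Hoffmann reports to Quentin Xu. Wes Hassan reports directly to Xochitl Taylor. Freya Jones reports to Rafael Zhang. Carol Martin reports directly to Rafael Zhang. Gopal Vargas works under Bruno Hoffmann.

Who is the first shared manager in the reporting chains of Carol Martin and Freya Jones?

Carol Martin's chain of managers is Rafael Zhang, Quentin Xu. Freya Jones's chain of managers is Rafael Zhang, Quentin Xu. The first manager that appears in both chains is Rafael Zhang.

Rafael Zhang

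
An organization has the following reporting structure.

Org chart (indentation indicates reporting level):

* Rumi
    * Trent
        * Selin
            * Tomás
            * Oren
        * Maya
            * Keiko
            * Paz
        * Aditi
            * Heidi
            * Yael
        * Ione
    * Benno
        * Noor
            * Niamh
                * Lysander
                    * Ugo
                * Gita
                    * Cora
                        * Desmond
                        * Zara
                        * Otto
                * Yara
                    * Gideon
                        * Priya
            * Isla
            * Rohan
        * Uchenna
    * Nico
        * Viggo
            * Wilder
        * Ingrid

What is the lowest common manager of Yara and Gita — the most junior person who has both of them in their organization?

Niamh

Yara's chain of managers is Niamh, Noor, Benno, Rumi. Gita's chain of managers is Niamh, Noor, Benno, Rumi. The first manager that appears in both chains is Niamh.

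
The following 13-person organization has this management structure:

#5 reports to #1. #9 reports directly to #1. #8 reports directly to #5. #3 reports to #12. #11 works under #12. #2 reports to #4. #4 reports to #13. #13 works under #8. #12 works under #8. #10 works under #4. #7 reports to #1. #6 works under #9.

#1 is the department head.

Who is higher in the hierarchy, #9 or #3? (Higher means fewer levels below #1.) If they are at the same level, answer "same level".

#9 is 1 level below #1; #3 is 4. #9 is higher.

#9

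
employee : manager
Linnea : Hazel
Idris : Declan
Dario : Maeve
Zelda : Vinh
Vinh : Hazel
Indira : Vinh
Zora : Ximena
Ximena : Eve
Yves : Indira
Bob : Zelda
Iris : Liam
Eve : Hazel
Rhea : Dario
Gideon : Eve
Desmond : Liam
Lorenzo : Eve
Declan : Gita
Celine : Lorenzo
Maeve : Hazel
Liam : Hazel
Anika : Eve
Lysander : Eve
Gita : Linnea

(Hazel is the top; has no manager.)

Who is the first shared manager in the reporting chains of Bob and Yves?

Vinh

Bob's chain of managers is Zelda, Vinh, Hazel. Yves's chain of managers is Indira, Vinh, Hazel. The first manager that appears in both chains is Vinh.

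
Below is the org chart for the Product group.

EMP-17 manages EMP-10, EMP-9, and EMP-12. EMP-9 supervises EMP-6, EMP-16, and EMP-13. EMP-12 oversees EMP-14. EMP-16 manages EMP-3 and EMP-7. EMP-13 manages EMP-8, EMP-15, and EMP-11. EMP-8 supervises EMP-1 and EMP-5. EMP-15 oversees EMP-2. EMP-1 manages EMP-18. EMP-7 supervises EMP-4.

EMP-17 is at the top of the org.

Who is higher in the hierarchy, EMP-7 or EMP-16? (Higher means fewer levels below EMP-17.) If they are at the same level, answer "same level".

EMP-7 is 3 levels below EMP-17; EMP-16 is 2. EMP-16 is higher.

EMP-16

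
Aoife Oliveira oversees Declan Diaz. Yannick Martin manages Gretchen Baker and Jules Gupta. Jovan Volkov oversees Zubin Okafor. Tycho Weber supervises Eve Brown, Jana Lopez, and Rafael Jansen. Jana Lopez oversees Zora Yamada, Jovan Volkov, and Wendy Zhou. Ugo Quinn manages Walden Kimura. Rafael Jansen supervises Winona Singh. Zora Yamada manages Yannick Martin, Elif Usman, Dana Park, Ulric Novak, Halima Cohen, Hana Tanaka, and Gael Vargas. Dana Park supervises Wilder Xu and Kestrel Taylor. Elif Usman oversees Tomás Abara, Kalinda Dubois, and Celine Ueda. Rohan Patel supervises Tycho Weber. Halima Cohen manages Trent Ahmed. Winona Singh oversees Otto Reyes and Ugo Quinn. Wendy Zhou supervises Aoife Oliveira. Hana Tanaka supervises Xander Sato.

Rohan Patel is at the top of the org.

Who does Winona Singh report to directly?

Rafael Jansen

Winona Singh reports directly to Rafael Jansen.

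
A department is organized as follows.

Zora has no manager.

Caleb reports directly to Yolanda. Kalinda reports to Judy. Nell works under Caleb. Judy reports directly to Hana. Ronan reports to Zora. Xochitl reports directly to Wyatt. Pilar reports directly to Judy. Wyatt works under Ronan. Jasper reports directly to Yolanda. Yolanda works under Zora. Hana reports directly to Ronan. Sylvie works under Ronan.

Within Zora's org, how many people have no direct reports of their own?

6

The people in Zora's organization with no one reporting to them are Jasper, Nell, Xochitl, Pilar, Kalinda, Sylvie. That is 6.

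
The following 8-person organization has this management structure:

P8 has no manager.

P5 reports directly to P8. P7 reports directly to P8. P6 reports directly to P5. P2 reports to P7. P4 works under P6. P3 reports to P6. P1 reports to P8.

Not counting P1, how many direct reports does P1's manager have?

P1 reports to P8. P8's other direct reports are P5, P7 — 2 peers.

2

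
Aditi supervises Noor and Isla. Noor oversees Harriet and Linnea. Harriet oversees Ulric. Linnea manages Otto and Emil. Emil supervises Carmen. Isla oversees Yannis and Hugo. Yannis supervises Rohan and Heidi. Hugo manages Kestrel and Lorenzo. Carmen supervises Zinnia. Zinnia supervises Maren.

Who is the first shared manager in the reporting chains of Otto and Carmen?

Linnea

Otto's chain of managers is Linnea, Noor, Aditi. Carmen's chain of managers is Emil, Linnea, Noor, Aditi. The first manager that appears in both chains is Linnea.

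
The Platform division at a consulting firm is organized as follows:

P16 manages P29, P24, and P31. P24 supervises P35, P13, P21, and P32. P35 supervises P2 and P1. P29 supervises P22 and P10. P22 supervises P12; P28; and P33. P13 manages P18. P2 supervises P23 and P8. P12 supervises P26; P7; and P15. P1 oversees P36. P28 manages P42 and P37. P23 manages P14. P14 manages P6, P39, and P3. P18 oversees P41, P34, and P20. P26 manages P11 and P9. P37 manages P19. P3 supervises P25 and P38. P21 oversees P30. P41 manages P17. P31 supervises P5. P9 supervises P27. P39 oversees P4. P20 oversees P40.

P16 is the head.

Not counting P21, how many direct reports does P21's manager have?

3

P21 reports to P24. P24's other direct reports are P35, P13, P32 — 3 peers.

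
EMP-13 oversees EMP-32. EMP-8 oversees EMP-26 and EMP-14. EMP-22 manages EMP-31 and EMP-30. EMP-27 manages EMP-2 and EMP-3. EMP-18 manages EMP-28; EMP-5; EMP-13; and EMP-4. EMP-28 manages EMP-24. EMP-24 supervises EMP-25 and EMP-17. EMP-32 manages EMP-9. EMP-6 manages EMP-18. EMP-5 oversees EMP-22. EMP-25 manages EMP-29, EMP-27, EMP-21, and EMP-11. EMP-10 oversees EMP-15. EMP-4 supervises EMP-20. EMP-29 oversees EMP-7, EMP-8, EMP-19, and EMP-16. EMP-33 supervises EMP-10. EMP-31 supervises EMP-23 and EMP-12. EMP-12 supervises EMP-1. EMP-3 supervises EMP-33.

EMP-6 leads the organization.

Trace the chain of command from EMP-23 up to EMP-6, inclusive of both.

EMP-23 -> EMP-31 -> EMP-22 -> EMP-5 -> EMP-18 -> EMP-6

EMP-23 reports to EMP-31. EMP-31 reports to EMP-22. EMP-22 reports to EMP-5. EMP-5 reports to EMP-18. EMP-18 reports to EMP-6. EMP-6 is at the top.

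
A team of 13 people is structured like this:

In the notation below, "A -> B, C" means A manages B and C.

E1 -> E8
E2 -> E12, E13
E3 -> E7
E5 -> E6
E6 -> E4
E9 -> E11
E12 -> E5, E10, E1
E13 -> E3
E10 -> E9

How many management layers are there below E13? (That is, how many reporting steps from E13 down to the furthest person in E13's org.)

The longest chain under E13 runs E13 → E3 → E7, which is 2 levels below E13.

2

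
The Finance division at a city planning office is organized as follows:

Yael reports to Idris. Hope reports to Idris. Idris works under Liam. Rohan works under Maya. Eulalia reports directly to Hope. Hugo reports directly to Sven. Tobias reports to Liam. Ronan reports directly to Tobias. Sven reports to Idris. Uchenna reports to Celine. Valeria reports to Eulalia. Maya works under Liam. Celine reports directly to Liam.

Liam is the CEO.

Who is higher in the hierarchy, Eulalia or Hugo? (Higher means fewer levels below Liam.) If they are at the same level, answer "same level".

same level

Both Eulalia and Hugo are 3 levels below Liam.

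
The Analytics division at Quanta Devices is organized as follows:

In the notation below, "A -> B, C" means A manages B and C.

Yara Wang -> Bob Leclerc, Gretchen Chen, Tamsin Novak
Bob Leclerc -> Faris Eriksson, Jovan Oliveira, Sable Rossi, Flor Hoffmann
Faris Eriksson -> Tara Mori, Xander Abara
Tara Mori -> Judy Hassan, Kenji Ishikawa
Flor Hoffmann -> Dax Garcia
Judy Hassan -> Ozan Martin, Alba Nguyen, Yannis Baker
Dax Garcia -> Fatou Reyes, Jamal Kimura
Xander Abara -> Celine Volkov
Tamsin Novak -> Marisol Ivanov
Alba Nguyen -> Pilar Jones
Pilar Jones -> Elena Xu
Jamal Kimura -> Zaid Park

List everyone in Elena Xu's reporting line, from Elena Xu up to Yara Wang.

Elena Xu -> Pilar Jones -> Alba Nguyen -> Judy Hassan -> Tara Mori -> Faris Eriksson -> Bob Leclerc -> Yara Wang

Elena Xu reports to Pilar Jones. Pilar Jones reports to Alba Nguyen. Alba Nguyen reports to Judy Hassan. Judy Hassan reports to Tara Mori. Tara Mori reports to Faris Eriksson. Faris Eriksson reports to Bob Leclerc. Bob Leclerc reports to Yara Wang. Yara Wang is at the top.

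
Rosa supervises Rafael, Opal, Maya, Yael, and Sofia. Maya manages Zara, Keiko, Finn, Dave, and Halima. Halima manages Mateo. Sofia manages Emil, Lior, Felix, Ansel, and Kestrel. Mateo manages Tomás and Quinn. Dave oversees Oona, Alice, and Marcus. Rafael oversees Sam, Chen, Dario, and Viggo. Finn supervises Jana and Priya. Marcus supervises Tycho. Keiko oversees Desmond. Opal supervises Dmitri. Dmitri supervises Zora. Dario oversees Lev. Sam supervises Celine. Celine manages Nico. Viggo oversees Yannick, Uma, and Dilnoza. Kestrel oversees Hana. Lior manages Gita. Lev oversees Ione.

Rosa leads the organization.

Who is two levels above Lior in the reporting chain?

Lior reports to Sofia, and Sofia reports to Rosa. So Lior's skip-level manager is Rosa.

Rosa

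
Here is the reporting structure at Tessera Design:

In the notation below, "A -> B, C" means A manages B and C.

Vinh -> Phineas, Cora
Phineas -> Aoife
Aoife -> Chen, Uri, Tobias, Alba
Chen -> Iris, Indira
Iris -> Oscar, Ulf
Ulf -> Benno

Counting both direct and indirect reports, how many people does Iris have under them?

Iris directly manages Oscar, Ulf. Oscar has no reports. Under Ulf: Benno (1). So Iris's organization is 2 direct reports plus everyone under them: 1 + 2 = 3.

3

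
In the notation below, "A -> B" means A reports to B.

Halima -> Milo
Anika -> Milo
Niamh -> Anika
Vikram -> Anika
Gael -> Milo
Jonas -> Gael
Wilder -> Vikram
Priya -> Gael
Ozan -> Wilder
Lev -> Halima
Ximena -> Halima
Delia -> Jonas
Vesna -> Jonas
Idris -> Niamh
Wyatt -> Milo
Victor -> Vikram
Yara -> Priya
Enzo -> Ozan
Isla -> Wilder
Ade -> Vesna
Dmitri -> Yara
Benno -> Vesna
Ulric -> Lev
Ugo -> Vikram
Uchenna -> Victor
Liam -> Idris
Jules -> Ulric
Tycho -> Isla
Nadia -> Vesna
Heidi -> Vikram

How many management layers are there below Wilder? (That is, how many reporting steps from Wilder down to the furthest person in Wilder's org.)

The longest chain under Wilder runs Wilder → Isla → Tycho, which is 2 levels below Wilder.

2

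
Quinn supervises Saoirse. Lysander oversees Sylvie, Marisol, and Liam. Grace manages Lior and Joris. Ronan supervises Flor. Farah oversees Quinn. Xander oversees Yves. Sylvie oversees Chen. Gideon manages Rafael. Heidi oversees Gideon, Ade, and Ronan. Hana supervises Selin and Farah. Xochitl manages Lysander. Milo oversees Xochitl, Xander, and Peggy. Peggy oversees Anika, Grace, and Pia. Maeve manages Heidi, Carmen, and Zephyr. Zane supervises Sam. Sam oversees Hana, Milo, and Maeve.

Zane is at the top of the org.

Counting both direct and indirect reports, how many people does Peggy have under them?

5

Peggy directly manages Anika, Grace, Pia. Anika has no reports. Under Grace: Lior, Joris (2). Pia has no reports. So Peggy's organization is 3 direct reports plus everyone under them: 1 + 3 + 1 = 5.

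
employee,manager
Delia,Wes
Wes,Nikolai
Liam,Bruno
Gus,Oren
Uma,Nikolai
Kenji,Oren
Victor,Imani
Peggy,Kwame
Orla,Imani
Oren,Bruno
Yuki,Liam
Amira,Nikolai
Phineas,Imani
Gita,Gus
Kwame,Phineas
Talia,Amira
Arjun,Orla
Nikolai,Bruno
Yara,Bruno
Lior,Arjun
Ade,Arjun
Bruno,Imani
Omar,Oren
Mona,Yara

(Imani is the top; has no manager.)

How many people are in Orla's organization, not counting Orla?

3

Orla directly manages Arjun. Under Arjun: Ade, Lior (2). That's 3 in total.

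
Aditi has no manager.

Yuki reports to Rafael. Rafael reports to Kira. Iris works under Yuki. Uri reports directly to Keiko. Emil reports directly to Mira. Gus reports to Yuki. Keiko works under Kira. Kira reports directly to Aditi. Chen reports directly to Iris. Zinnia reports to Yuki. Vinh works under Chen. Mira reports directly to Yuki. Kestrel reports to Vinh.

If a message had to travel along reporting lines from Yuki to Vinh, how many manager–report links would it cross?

3

Vinh is in Yuki's organization: the chain from Vinh up to Yuki is Vinh → Chen → Iris → Yuki, which is 3 links.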